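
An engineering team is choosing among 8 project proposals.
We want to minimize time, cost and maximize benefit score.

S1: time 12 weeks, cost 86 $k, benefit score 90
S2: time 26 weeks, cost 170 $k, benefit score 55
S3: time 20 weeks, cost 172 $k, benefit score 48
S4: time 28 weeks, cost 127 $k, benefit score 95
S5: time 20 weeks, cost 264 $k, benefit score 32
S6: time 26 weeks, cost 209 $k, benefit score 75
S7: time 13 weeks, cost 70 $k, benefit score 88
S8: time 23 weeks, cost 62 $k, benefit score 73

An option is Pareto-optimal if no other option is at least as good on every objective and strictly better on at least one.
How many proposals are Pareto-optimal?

4

S1: not dominated (best time).
S2: dominated by S1 (time 12≤26, cost 86≤170, benefit score 90≥55).
S3: dominated by S1 (time 12≤20, cost 86≤172, benefit score 90≥48).
S4: not dominated (best benefit score).
S5: dominated by S1 (time 12≤20, cost 86≤264, benefit score 90≥32).
S6: dominated by S1 (time 12≤26, cost 86≤209, benefit score 90≥75).
S7: not dominated.
S8: not dominated (best cost).
Pareto-optimal: S1, S4, S7, S8 → 4.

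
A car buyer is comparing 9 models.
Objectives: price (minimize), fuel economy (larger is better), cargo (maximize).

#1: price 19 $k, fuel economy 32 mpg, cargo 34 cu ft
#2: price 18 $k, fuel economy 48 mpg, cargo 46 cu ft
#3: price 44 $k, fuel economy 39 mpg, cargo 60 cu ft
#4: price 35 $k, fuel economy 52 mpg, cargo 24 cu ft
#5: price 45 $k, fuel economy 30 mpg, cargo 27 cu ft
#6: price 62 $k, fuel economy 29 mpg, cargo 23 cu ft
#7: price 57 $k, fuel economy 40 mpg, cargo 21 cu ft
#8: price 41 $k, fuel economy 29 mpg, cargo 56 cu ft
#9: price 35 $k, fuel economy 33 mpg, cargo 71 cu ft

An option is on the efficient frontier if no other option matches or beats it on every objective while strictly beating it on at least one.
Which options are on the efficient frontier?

#1: dominated by #2 (price 18≤19, fuel economy 48≥32, cargo 46≥34).
#2: not dominated (best price).
#3: not dominated.
#4: not dominated (best fuel economy).
#5: dominated by #1 (price 19≤45, fuel economy 32≥30, cargo 34≥27).
#6: dominated by #1 (price 19≤62, fuel economy 32≥29, cargo 34≥23).
#7: dominated by #2 (price 18≤57, fuel economy 48≥40, cargo 46≥21).
#8: dominated by #9 (price 35≤41, fuel economy 33≥29, cargo 71≥56).
#9: not dominated (best cargo).

#2, #3, #4, #9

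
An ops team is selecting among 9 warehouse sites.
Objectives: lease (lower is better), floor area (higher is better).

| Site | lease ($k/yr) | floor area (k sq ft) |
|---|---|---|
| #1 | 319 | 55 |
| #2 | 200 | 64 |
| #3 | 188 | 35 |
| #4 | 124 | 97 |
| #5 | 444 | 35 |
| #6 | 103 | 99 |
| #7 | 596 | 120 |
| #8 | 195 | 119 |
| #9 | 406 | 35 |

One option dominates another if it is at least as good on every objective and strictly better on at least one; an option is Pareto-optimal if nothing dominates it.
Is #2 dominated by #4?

#4 vs #2: lease 124≤200, floor area 97≥64 — #4 is at least as good on every objective with at least one strict improvement.

Yes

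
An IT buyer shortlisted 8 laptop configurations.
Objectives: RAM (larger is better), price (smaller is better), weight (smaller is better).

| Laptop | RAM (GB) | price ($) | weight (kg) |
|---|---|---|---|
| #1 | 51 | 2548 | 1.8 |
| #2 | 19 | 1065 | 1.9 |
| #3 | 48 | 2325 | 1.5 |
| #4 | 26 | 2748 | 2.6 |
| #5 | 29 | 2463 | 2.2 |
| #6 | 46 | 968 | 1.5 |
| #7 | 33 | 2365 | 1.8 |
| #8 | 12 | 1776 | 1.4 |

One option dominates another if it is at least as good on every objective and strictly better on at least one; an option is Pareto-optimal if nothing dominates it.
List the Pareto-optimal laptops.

#1: not dominated (best RAM).
#2: dominated by #6 (RAM 46≥19, price 968≤1065, weight 1.5≤1.9).
#3: not dominated.
#4: dominated by #1 (RAM 51≥26, price 2548≤2748, weight 1.8≤2.6).
#5: dominated by #3 (RAM 48≥29, price 2325≤2463, weight 1.5≤2.2).
#6: not dominated (best price).
#7: dominated by #3 (RAM 48≥33, price 2325≤2365, weight 1.5≤1.8).
#8: not dominated (best weight).

#1, #3, #6, #8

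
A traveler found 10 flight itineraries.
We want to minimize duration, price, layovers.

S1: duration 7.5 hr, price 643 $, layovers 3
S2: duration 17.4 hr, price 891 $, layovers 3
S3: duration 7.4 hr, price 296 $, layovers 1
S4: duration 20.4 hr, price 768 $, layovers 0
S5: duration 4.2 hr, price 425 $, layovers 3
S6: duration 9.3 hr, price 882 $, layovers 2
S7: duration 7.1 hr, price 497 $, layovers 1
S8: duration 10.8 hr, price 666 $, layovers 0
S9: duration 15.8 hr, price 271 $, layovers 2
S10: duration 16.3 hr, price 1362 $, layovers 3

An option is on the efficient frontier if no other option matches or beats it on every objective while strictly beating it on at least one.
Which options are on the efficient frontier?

S3, S5, S7, S8, S9

S1: dominated by S3 (duration 7.4≤7.5, price 296≤643, layovers 1≤3).
S2: dominated by S1 (duration 7.5≤17.4, price 643≤891, layovers 3≤3).
S3: not dominated.
S4: dominated by S8 (duration 10.8≤20.4, price 666≤768, layovers 0≤0).
S5: not dominated (best duration).
S6: dominated by S3 (duration 7.4≤9.3, price 296≤882, layovers 1≤2).
S7: not dominated.
S8: not dominated.
S9: not dominated (best price).
S10: dominated by S1 (duration 7.5≤16.3, price 643≤1362, layovers 3≤3).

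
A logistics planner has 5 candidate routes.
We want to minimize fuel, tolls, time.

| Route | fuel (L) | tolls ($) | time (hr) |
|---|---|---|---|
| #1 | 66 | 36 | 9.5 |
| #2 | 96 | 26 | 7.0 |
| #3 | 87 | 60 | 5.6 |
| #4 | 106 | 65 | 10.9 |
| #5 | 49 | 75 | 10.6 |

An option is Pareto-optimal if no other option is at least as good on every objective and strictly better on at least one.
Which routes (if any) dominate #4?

#1: fuel 66≤106, tolls 36≤65, time 9.5≤10.9 — dominates #4.
#2: fuel 96≤106, tolls 26≤65, time 7.0≤10.9 — dominates #4.
#3: fuel 87≤106, tolls 60≤65, time 5.6≤10.9 — dominates #4.
Others (#5) are each worse than #4 on at least one objective.

#1, #2, #3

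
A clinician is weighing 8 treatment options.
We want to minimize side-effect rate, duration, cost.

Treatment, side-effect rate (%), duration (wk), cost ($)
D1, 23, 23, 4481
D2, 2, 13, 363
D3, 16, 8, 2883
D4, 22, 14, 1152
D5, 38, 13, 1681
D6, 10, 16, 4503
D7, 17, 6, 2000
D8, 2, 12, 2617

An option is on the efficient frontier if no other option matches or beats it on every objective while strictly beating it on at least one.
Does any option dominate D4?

Yes

D2 vs D4: side-effect rate 2≤22, duration 13≤14, cost 363≤1152 — D2 is at least as good on every objective and strictly better on at least one, so D2 dominates D4.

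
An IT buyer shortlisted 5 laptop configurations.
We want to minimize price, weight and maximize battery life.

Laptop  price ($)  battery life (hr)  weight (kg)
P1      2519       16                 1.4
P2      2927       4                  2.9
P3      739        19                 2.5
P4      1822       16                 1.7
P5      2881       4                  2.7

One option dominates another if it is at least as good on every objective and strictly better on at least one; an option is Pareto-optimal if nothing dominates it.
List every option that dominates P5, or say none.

P1, P3, P4

P1: price 2519≤2881, battery life 16≥4, weight 1.4≤2.7 — dominates P5.
P3: price 739≤2881, battery life 19≥4, weight 2.5≤2.7 — dominates P5.
P4: price 1822≤2881, battery life 16≥4, weight 1.7≤2.7 — dominates P5.
Others (P2) are each worse than P5 on at least one objective.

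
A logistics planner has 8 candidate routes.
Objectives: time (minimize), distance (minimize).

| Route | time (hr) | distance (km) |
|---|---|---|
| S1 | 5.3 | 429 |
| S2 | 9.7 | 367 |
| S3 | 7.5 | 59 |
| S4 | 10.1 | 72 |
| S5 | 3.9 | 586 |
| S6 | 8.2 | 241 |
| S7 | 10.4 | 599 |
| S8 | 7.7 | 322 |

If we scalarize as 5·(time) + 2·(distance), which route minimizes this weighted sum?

S3

S1: 5·5.3 + 2·429 = 884.5
S2: 5·9.7 + 2·367 = 782.5
S3: 5·7.5 + 2·59 = 155.5
S4: 5·10.1 + 2·72 = 194.5
S5: 5·3.9 + 2·586 = 1191.5
S6: 5·8.2 + 2·241 = 523.0
S7: 5·10.4 + 2·599 = 1250.0
S8: 5·7.7 + 2·322 = 682.5
Lowest: S3 at 155.5.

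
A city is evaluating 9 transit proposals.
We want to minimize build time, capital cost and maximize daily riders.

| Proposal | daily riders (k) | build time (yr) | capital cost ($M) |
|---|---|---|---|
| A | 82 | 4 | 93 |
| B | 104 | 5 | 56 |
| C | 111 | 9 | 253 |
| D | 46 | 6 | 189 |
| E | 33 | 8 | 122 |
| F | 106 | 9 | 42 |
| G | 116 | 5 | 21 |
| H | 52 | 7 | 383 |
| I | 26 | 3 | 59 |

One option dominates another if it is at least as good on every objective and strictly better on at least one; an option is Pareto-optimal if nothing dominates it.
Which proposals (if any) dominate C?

G: daily riders 116≥111, build time 5≤9, capital cost 21≤253 — dominates C.
Others (A, B, D, E, F, H, I) are each worse than C on at least one objective.

G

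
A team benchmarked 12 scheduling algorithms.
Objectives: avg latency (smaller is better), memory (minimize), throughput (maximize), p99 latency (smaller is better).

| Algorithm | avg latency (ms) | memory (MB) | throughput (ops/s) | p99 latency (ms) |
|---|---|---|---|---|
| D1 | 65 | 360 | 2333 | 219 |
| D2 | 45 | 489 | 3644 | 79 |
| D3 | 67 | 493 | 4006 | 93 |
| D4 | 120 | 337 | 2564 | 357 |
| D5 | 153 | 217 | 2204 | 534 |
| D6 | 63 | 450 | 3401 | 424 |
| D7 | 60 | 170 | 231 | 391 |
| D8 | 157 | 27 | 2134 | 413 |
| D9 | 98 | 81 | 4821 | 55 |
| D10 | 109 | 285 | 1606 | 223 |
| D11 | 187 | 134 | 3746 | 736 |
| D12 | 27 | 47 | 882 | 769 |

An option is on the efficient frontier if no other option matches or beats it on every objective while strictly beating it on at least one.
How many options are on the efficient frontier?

8

D1: not dominated.
D2: not dominated.
D3: not dominated.
D4: dominated by D9 (avg latency 98≤120, memory 81≤337, throughput 4821≥2564, p99 latency 55≤357).
D5: dominated by D9 (avg latency 98≤153, memory 81≤217, throughput 4821≥2204, p99 latency 55≤534).
D6: not dominated.
D7: not dominated.
D8: not dominated (best memory).
D9: not dominated (best throughput).
D10: dominated by D9 (avg latency 98≤109, memory 81≤285, throughput 4821≥1606, p99 latency 55≤223).
D11: dominated by D9 (avg latency 98≤187, memory 81≤134, throughput 4821≥3746, p99 latency 55≤736).
D12: not dominated (best avg latency).
Pareto-optimal: D1, D2, D3, D6, D7, D8, D9, D12 → 8.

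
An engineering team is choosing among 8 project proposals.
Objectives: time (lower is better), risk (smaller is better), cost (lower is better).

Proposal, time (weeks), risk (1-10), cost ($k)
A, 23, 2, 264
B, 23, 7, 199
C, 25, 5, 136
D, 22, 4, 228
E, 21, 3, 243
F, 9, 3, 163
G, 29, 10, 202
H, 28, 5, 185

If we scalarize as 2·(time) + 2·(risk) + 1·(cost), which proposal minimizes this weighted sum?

A: 2·23 + 2·2 + 1·264 = 314
B: 2·23 + 2·7 + 1·199 = 259
C: 2·25 + 2·5 + 1·136 = 196
D: 2·22 + 2·4 + 1·228 = 280
E: 2·21 + 2·3 + 1·243 = 291
F: 2·9 + 2·3 + 1·163 = 187
G: 2·29 + 2·10 + 1·202 = 280
H: 2·28 + 2·5 + 1·185 = 251
Lowest: F at 187.

F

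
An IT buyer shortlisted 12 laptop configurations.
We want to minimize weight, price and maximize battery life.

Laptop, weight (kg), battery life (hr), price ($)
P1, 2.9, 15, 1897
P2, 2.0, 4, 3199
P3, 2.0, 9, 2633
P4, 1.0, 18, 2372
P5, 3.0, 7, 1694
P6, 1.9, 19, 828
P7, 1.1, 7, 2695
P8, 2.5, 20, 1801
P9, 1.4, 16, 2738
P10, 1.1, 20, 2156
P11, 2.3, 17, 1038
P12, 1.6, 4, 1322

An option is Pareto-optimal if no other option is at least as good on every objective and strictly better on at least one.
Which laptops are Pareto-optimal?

P4, P6, P8, P10, P12

P1: dominated by P6 (weight 1.9≤2.9, battery life 19≥15, price 828≤1897).
P2: dominated by P3 (weight 2.0≤2.0, battery life 9≥4, price 2633≤3199).
P3: dominated by P4 (weight 1.0≤2.0, battery life 18≥9, price 2372≤2633).
P4: not dominated (best weight).
P5: dominated by P6 (weight 1.9≤3.0, battery life 19≥7, price 828≤1694).
P6: not dominated (best price).
P7: dominated by P4 (weight 1.0≤1.1, battery life 18≥7, price 2372≤2695).
P8: not dominated.
P9: dominated by P4 (weight 1.0≤1.4, battery life 18≥16, price 2372≤2738).
P10: not dominated.
P11: dominated by P6 (weight 1.9≤2.3, battery life 19≥17, price 828≤1038).
P12: not dominated.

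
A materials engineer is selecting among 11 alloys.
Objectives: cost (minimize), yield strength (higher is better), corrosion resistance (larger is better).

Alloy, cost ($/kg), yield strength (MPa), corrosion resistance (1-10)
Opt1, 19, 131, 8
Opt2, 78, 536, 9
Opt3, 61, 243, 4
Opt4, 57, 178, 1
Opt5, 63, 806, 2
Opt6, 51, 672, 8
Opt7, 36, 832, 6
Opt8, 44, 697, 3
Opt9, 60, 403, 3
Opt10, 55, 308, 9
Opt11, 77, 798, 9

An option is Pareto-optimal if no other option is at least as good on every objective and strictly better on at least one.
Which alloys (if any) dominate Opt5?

Opt7: cost 36≤63, yield strength 832≥806, corrosion resistance 6≥2 — dominates Opt5.
Others (Opt1, Opt2, Opt3, Opt4, Opt6, Opt8, Opt9, Opt10, Opt11) are each worse than Opt5 on at least one objective.

Opt7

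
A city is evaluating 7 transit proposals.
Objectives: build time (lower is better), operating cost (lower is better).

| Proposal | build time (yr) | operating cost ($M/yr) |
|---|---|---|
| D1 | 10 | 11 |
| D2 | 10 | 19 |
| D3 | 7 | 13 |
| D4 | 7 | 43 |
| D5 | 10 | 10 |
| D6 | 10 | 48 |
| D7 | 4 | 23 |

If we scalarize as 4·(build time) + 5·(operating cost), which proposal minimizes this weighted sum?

D5

D1: 4·10 + 5·11 = 95
D2: 4·10 + 5·19 = 135
D3: 4·7 + 5·13 = 93
D4: 4·7 + 5·43 = 243
D5: 4·10 + 5·10 = 90
D6: 4·10 + 5·48 = 280
D7: 4·4 + 5·23 = 131
Lowest: D5 at 90.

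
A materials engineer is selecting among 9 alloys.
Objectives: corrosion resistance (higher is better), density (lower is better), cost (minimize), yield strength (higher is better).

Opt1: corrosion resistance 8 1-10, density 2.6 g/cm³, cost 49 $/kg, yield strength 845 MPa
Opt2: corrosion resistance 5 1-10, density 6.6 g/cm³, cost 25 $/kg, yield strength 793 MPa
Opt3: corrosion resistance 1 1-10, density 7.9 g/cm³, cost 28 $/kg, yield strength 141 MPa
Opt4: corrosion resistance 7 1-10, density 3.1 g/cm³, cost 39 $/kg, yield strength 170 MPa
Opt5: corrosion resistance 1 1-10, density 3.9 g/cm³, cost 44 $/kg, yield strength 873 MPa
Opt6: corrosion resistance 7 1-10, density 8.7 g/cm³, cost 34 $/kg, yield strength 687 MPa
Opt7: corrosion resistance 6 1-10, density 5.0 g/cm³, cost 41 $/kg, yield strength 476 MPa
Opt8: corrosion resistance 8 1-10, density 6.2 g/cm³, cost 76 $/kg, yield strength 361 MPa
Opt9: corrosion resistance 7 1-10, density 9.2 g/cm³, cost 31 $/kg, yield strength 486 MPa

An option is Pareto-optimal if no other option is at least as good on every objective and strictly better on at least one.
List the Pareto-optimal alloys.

Opt1: not dominated (best density).
Opt2: not dominated (best cost).
Opt3: dominated by Opt2 (corrosion resistance 5≥1, density 6.6≤7.9, cost 25≤28, yield strength 793≥141).
Opt4: not dominated.
Opt5: not dominated (best yield strength).
Opt6: not dominated.
Opt7: not dominated.
Opt8: dominated by Opt1 (corrosion resistance 8≥8, density 2.6≤6.2, cost 49≤76, yield strength 845≥361).
Opt9: not dominated.

Opt1, Opt2, Opt4, Opt5, Opt6, Opt7, Opt9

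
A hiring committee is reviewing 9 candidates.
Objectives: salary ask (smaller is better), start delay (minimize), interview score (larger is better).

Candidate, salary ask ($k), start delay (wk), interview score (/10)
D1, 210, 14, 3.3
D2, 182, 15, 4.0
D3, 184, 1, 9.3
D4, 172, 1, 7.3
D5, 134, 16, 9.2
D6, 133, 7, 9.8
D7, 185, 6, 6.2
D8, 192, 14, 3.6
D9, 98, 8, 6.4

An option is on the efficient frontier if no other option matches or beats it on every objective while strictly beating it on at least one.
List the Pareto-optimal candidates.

D1: dominated by D3 (salary ask 184≤210, start delay 1≤14, interview score 9.3≥3.3).
D2: dominated by D4 (salary ask 172≤182, start delay 1≤15, interview score 7.3≥4.0).
D3: not dominated.
D4: not dominated.
D5: dominated by D6 (salary ask 133≤134, start delay 7≤16, interview score 9.8≥9.2).
D6: not dominated (best interview score).
D7: dominated by D3 (salary ask 184≤185, start delay 1≤6, interview score 9.3≥6.2).
D8: dominated by D3 (salary ask 184≤192, start delay 1≤14, interview score 9.3≥3.6).
D9: not dominated (best salary ask).

D3, D4, D6, D9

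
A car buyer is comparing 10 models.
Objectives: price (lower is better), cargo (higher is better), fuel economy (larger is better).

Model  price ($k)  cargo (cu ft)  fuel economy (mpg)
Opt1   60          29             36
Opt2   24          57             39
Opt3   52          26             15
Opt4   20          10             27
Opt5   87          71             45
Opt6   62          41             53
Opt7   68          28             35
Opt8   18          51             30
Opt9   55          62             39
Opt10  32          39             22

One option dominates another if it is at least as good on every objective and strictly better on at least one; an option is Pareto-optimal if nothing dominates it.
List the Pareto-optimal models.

Opt2, Opt5, Opt6, Opt8, Opt9

Opt1: dominated by Opt2 (price 24≤60, cargo 57≥29, fuel economy 39≥36).
Opt2: not dominated.
Opt3: dominated by Opt2 (price 24≤52, cargo 57≥26, fuel economy 39≥15).
Opt4: dominated by Opt8 (price 18≤20, cargo 51≥10, fuel economy 30≥27).
Opt5: not dominated (best cargo).
Opt6: not dominated (best fuel economy).
Opt7: dominated by Opt1 (price 60≤68, cargo 29≥28, fuel economy 36≥35).
Opt8: not dominated (best price).
Opt9: not dominated.
Opt10: dominated by Opt2 (price 24≤32, cargo 57≥39, fuel economy 39≥22).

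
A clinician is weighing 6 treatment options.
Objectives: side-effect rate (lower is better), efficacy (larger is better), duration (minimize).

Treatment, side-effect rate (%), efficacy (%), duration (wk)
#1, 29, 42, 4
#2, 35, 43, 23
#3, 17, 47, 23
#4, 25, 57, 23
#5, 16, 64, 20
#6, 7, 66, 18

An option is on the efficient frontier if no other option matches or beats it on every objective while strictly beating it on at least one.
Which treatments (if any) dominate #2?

#3: side-effect rate 17≤35, efficacy 47≥43, duration 23≤23 — dominates #2.
#4: side-effect rate 25≤35, efficacy 57≥43, duration 23≤23 — dominates #2.
#5: side-effect rate 16≤35, efficacy 64≥43, duration 20≤23 — dominates #2.
#6: side-effect rate 7≤35, efficacy 66≥43, duration 18≤23 — dominates #2.
Others (#1) are each worse than #2 on at least one objective.

#3, #4, #5, #6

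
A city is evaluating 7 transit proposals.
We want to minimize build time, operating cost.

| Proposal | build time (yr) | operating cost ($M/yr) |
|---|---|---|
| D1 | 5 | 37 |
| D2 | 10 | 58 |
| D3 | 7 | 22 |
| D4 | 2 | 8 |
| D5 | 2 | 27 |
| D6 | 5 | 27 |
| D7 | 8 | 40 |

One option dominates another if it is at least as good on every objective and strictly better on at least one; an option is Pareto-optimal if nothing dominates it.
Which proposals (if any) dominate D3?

D4

D4: build time 2≤7, operating cost 8≤22 — dominates D3.
Others (D1, D2, D5, D6, D7) are each worse than D3 on at least one objective.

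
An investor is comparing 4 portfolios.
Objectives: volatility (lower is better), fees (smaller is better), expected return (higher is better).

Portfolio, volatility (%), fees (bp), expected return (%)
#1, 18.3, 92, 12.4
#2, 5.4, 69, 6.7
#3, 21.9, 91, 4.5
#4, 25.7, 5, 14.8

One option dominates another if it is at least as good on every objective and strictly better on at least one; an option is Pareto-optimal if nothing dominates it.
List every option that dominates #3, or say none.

#2

#2: volatility 5.4≤21.9, fees 69≤91, expected return 6.7≥4.5 — dominates #3.
Others (#1, #4) are each worse than #3 on at least one objective.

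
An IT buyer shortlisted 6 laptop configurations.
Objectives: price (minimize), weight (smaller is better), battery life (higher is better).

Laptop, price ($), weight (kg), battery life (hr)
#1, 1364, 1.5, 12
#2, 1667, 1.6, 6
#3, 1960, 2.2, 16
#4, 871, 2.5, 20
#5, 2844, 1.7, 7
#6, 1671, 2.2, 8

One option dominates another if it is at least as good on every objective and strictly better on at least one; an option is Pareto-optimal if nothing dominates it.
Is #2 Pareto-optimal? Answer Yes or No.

#1 vs #2: price 1364≤1667, weight 1.5≤1.6, battery life 12≥6 — #1 is at least as good on every objective and strictly better on at least one, so #1 dominates #2.

No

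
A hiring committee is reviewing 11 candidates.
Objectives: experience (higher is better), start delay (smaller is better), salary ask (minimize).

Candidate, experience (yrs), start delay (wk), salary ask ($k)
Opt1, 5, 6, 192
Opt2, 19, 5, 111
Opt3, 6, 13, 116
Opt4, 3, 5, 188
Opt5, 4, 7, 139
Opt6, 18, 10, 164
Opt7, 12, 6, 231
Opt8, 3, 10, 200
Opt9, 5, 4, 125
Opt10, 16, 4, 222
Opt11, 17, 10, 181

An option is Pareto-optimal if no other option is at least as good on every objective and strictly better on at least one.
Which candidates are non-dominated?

Opt1: dominated by Opt2 (experience 19≥5, start delay 5≤6, salary ask 111≤192).
Opt2: not dominated (best experience).
Opt3: dominated by Opt2 (experience 19≥6, start delay 5≤13, salary ask 111≤116).
Opt4: dominated by Opt2 (experience 19≥3, start delay 5≤5, salary ask 111≤188).
Opt5: dominated by Opt2 (experience 19≥4, start delay 5≤7, salary ask 111≤139).
Opt6: dominated by Opt2 (experience 19≥18, start delay 5≤10, salary ask 111≤164).
Opt7: dominated by Opt2 (experience 19≥12, start delay 5≤6, salary ask 111≤231).
Opt8: dominated by Opt1 (experience 5≥3, start delay 6≤10, salary ask 192≤200).
Opt9: not dominated.
Opt10: not dominated.
Opt11: dominated by Opt2 (experience 19≥17, start delay 5≤10, salary ask 111≤181).

Opt2, Opt9, Opt10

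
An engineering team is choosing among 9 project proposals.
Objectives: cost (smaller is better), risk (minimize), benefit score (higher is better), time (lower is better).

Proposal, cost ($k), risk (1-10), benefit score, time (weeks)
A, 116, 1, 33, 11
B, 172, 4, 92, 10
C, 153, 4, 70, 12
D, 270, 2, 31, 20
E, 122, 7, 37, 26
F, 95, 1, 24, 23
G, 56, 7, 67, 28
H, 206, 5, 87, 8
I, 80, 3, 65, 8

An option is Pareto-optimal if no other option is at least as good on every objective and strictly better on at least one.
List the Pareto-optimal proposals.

A, B, C, F, G, H, I

A: not dominated.
B: not dominated (best benefit score).
C: not dominated.
D: dominated by A (cost 116≤270, risk 1≤2, benefit score 33≥31, time 11≤20).
E: dominated by I (cost 80≤122, risk 3≤7, benefit score 65≥37, time 8≤26).
F: not dominated.
G: not dominated (best cost).
H: not dominated.
I: not dominated.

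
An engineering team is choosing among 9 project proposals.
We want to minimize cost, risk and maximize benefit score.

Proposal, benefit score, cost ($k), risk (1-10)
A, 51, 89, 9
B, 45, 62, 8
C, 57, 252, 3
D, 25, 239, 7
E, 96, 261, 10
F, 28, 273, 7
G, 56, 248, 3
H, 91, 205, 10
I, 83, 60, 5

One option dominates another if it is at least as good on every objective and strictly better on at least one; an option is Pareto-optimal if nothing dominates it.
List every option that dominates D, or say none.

I: benefit score 83≥25, cost 60≤239, risk 5≤7 — dominates D.
Others (A, B, C, E, F, G, H) are each worse than D on at least one objective.

I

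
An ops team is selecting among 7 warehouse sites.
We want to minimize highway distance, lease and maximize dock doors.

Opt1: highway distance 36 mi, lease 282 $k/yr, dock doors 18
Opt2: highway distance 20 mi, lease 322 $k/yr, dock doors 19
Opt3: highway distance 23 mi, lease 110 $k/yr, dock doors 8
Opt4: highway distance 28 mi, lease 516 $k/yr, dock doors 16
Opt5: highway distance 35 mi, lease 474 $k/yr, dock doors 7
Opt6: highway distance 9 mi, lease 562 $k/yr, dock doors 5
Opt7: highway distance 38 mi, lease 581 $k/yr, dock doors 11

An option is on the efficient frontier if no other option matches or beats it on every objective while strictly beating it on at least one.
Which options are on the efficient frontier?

Opt1: not dominated.
Opt2: not dominated (best dock doors).
Opt3: not dominated (best lease).
Opt4: dominated by Opt2 (highway distance 20≤28, lease 322≤516, dock doors 19≥16).
Opt5: dominated by Opt2 (highway distance 20≤35, lease 322≤474, dock doors 19≥7).
Opt6: not dominated (best highway distance).
Opt7: dominated by Opt1 (highway distance 36≤38, lease 282≤581, dock doors 18≥11).

Opt1, Opt2, Opt3, Opt6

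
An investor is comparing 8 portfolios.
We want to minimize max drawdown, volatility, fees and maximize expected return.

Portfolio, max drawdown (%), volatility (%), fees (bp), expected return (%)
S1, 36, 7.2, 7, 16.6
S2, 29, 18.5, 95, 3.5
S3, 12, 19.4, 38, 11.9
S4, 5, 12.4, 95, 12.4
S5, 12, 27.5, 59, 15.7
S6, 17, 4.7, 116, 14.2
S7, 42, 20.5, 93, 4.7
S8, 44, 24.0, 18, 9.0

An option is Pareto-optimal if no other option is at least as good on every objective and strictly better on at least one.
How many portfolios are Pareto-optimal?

5

S1: not dominated (best fees).
S2: dominated by S4 (max drawdown 5≤29, volatility 12.4≤18.5, fees 95≤95, expected return 12.4≥3.5).
S3: not dominated.
S4: not dominated (best max drawdown).
S5: not dominated.
S6: not dominated (best volatility).
S7: dominated by S1 (max drawdown 36≤42, volatility 7.2≤20.5, fees 7≤93, expected return 16.6≥4.7).
S8: dominated by S1 (max drawdown 36≤44, volatility 7.2≤24.0, fees 7≤18, expected return 16.6≥9.0).
Pareto-optimal: S1, S3, S4, S5, S6 → 5.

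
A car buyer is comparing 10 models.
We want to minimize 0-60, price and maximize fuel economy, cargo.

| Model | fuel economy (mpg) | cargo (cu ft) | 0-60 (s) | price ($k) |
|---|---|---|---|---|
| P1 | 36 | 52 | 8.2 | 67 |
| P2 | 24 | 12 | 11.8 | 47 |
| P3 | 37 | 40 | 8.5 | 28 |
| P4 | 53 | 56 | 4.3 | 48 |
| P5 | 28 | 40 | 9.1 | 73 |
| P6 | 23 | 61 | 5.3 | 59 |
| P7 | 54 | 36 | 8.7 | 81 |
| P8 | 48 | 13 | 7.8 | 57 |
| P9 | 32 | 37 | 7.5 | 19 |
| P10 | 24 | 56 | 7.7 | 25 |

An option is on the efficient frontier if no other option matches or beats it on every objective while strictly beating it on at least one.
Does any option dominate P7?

P1: worse on fuel economy (36 vs 54).
P2: worse on fuel economy (24 vs 54).
P3: worse on fuel economy (37 vs 54).
P4: worse on fuel economy (53 vs 54).
P5: worse on fuel economy (28 vs 54).
P6: worse on fuel economy (23 vs 54).
P8: worse on fuel economy (48 vs 54).
P9: worse on fuel economy (32 vs 54).
P10: worse on fuel economy (24 vs 54).
No option is at least as good as P7 on every objective and strictly better on one.

No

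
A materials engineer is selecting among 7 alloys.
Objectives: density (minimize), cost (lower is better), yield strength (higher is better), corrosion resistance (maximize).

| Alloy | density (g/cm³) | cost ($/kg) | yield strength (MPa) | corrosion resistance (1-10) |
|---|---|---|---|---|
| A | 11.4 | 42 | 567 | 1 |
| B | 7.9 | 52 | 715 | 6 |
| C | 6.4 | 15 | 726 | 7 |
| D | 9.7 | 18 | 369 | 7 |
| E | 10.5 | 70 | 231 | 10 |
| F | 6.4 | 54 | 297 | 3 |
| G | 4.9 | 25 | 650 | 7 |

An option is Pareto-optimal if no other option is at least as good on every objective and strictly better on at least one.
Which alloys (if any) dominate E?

none

A: worse on density (11.4 vs 10.5).
B: worse on corrosion resistance (6 vs 10).
C: worse on corrosion resistance (7 vs 10).
D: worse on corrosion resistance (7 vs 10).
F: worse on corrosion resistance (3 vs 10).
G: worse on corrosion resistance (7 vs 10).
No option dominates E.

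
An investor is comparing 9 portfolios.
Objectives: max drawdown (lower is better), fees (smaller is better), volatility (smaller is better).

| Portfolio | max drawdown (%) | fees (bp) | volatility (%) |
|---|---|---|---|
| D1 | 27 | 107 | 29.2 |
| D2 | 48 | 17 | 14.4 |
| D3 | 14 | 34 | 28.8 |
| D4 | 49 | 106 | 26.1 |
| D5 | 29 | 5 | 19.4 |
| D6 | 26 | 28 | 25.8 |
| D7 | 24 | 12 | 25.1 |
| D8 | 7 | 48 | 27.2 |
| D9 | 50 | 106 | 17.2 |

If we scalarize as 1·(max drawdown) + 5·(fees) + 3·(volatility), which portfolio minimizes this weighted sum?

D5

D1: 1·27 + 5·107 + 3·29.2 = 649.6
D2: 1·48 + 5·17 + 3·14.4 = 176.2
D3: 1·14 + 5·34 + 3·28.8 = 270.4
D4: 1·49 + 5·106 + 3·26.1 = 657.3
D5: 1·29 + 5·5 + 3·19.4 = 112.2
D6: 1·26 + 5·28 + 3·25.8 = 243.4
D7: 1·24 + 5·12 + 3·25.1 = 159.3
D8: 1·7 + 5·48 + 3·27.2 = 328.6
D9: 1·50 + 5·106 + 3·17.2 = 631.6
Lowest: D5 at 112.2.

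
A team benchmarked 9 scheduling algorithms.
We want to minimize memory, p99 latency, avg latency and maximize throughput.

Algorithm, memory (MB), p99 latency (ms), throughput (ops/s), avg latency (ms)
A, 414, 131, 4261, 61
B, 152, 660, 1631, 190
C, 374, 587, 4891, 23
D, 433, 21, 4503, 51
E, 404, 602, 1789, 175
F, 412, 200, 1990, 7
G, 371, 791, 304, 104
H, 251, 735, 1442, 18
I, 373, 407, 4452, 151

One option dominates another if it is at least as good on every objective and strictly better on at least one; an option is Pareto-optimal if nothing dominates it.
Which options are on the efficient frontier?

A: not dominated.
B: not dominated (best memory).
C: not dominated (best throughput).
D: not dominated (best p99 latency).
E: dominated by C (memory 374≤404, p99 latency 587≤602, throughput 4891≥1789, avg latency 23≤175).
F: not dominated (best avg latency).
G: dominated by H (memory 251≤371, p99 latency 735≤791, throughput 1442≥304, avg latency 18≤104).
H: not dominated.
I: not dominated.

A, B, C, D, F, H, I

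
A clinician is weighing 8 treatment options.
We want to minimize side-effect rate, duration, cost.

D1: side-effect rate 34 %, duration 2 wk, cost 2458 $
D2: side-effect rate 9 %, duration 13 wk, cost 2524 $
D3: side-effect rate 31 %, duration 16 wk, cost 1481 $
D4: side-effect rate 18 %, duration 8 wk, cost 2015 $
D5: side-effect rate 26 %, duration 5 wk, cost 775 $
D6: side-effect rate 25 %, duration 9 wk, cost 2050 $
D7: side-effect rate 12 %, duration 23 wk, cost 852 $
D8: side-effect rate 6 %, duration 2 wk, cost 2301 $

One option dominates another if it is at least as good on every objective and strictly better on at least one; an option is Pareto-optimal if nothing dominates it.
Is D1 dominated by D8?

D8 vs D1: side-effect rate 6≤34, duration 2≤2, cost 2301≤2458 — D8 is at least as good on every objective with at least one strict improvement.

Yes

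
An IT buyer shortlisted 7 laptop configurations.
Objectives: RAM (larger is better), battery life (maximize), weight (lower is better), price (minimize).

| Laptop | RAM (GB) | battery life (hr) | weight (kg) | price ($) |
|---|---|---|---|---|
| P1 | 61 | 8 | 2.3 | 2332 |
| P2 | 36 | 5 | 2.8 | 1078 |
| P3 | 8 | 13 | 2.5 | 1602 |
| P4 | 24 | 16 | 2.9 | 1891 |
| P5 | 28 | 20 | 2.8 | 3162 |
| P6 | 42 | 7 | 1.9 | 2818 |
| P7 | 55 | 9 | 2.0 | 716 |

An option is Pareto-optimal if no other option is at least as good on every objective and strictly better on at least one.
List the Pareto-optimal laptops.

P1: not dominated (best RAM).
P2: dominated by P7 (RAM 55≥36, battery life 9≥5, weight 2.0≤2.8, price 716≤1078).
P3: not dominated.
P4: not dominated.
P5: not dominated (best battery life).
P6: not dominated (best weight).
P7: not dominated (best price).

P1, P3, P4, P5, P6, P7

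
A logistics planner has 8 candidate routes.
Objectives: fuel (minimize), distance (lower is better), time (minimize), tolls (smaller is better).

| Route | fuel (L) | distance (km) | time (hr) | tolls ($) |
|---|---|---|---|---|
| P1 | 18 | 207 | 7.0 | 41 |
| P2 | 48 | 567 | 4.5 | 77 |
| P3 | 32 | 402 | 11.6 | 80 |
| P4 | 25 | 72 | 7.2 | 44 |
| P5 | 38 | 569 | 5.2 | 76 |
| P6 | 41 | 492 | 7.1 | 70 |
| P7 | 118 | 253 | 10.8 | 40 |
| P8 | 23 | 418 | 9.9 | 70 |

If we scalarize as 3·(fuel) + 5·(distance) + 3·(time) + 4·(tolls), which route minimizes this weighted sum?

P4

P1: 3·18 + 5·207 + 3·7.0 + 4·41 = 1274.0
P2: 3·48 + 5·567 + 3·4.5 + 4·77 = 3300.5
P3: 3·32 + 5·402 + 3·11.6 + 4·80 = 2460.8
P4: 3·25 + 5·72 + 3·7.2 + 4·44 = 632.6
P5: 3·38 + 5·569 + 3·5.2 + 4·76 = 3278.6
P6: 3·41 + 5·492 + 3·7.1 + 4·70 = 2884.3
P7: 3·118 + 5·253 + 3·10.8 + 4·40 = 1811.4
P8: 3·23 + 5·418 + 3·9.9 + 4·70 = 2468.7
Lowest: P4 at 632.6.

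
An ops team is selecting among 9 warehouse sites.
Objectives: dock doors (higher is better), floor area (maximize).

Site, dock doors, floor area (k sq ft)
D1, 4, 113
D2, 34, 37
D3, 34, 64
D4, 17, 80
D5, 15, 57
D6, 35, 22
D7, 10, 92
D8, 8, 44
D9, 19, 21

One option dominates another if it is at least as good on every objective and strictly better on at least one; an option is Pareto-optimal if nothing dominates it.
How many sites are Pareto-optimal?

5

D1: not dominated (best floor area).
D2: dominated by D3 (dock doors 34≥34, floor area 64≥37).
D3: not dominated.
D4: not dominated.
D5: dominated by D3 (dock doors 34≥15, floor area 64≥57).
D6: not dominated (best dock doors).
D7: not dominated.
D8: dominated by D3 (dock doors 34≥8, floor area 64≥44).
D9: dominated by D2 (dock doors 34≥19, floor area 37≥21).
Pareto-optimal: D1, D3, D4, D6, D7 → 5.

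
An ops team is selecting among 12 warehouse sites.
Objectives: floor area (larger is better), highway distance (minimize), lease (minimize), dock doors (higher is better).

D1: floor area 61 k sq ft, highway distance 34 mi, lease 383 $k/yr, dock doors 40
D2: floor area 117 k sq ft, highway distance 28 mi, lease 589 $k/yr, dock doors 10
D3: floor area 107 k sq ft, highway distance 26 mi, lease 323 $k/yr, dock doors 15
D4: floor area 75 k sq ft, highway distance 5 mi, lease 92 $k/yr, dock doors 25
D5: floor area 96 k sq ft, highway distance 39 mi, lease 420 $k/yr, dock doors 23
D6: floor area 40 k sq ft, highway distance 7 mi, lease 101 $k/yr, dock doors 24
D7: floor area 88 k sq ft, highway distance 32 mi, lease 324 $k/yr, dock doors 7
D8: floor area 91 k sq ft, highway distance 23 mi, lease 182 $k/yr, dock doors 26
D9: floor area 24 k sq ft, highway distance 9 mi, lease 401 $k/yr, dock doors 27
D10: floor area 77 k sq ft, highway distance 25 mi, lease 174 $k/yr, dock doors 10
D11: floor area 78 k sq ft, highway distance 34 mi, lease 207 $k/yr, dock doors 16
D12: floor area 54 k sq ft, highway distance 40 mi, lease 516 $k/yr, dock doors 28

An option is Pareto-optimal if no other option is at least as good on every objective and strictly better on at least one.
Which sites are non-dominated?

D1: not dominated (best dock doors).
D2: not dominated (best floor area).
D3: not dominated.
D4: not dominated (best highway distance).
D5: not dominated.
D6: dominated by D4 (floor area 75≥40, highway distance 5≤7, lease 92≤101, dock doors 25≥24).
D7: dominated by D3 (floor area 107≥88, highway distance 26≤32, lease 323≤324, dock doors 15≥7).
D8: not dominated.
D9: not dominated.
D10: not dominated.
D11: dominated by D8 (floor area 91≥78, highway distance 23≤34, lease 182≤207, dock doors 26≥16).
D12: dominated by D1 (floor area 61≥54, highway distance 34≤40, lease 383≤516, dock doors 40≥28).

D1, D2, D3, D4, D5, D8, D9, D10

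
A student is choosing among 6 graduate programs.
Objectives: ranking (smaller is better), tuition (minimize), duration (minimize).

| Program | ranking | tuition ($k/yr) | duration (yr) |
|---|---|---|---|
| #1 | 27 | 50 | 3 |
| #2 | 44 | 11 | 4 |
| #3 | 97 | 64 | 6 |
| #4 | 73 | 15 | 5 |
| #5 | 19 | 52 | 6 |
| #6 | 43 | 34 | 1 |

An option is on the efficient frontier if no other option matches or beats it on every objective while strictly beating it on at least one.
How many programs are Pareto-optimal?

#1: not dominated.
#2: not dominated (best tuition).
#3: dominated by #1 (ranking 27≤97, tuition 50≤64, duration 3≤6).
#4: dominated by #2 (ranking 44≤73, tuition 11≤15, duration 4≤5).
#5: not dominated (best ranking).
#6: not dominated (best duration).
Pareto-optimal: #1, #2, #5, #6 → 4.

4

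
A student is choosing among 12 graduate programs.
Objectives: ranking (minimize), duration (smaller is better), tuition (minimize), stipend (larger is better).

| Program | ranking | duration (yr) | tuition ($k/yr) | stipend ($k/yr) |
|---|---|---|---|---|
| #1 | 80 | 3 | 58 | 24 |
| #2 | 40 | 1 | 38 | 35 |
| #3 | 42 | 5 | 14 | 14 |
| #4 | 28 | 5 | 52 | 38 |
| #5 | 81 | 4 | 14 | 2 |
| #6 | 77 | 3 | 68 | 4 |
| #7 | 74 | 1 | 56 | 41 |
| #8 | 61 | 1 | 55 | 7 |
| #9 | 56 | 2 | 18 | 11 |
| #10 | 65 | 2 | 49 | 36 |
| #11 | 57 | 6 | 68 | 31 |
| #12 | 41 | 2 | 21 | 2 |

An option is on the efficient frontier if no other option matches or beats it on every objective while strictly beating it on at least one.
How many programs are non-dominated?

8

#1: dominated by #2 (ranking 40≤80, duration 1≤3, tuition 38≤58, stipend 35≥24).
#2: not dominated.
#3: not dominated.
#4: not dominated (best ranking).
#5: not dominated.
#6: dominated by #2 (ranking 40≤77, duration 1≤3, tuition 38≤68, stipend 35≥4).
#7: not dominated (best stipend).
#8: dominated by #2 (ranking 40≤61, duration 1≤1, tuition 38≤55, stipend 35≥7).
#9: not dominated.
#10: not dominated.
#11: dominated by #2 (ranking 40≤57, duration 1≤6, tuition 38≤68, stipend 35≥31).
#12: not dominated.
Pareto-optimal: #2, #3, #4, #5, #7, #9, #10, #12 → 8.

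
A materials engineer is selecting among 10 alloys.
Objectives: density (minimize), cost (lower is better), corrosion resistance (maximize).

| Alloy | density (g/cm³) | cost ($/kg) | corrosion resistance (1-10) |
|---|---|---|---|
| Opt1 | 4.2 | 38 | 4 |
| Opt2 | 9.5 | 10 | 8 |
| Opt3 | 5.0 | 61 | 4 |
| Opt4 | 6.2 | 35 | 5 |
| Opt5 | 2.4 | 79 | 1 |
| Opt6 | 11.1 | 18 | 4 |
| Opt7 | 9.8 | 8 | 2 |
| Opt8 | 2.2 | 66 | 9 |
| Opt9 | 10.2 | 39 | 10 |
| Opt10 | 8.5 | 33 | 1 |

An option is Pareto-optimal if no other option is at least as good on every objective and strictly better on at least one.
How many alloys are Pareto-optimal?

7

Opt1: not dominated.
Opt2: not dominated.
Opt3: dominated by Opt1 (density 4.2≤5.0, cost 38≤61, corrosion resistance 4≥4).
Opt4: not dominated.
Opt5: dominated by Opt8 (density 2.2≤2.4, cost 66≤79, corrosion resistance 9≥1).
Opt6: dominated by Opt2 (density 9.5≤11.1, cost 10≤18, corrosion resistance 8≥4).
Opt7: not dominated (best cost).
Opt8: not dominated (best density).
Opt9: not dominated (best corrosion resistance).
Opt10: not dominated.
Pareto-optimal: Opt1, Opt2, Opt4, Opt7, Opt8, Opt9, Opt10 → 7.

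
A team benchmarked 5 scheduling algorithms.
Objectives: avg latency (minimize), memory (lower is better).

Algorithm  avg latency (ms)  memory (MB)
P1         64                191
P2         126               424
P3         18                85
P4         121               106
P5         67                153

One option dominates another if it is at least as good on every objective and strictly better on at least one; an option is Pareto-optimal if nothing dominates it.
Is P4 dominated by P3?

P3 vs P4: avg latency 18≤121, memory 85≤106 — P3 is at least as good on every objective with at least one strict improvement.

Yes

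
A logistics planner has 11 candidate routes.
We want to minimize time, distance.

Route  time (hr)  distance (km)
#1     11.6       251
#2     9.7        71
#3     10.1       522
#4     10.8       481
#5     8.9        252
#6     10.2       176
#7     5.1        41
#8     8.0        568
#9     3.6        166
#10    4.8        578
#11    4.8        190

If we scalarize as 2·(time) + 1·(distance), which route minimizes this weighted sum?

#7

#1: 2·11.6 + 1·251 = 274.2
#2: 2·9.7 + 1·71 = 90.4
#3: 2·10.1 + 1·522 = 542.2
#4: 2·10.8 + 1·481 = 502.6
#5: 2·8.9 + 1·252 = 269.8
#6: 2·10.2 + 1·176 = 196.4
#7: 2·5.1 + 1·41 = 51.2
#8: 2·8.0 + 1·568 = 584.0
#9: 2·3.6 + 1·166 = 173.2
#10: 2·4.8 + 1·578 = 587.6
#11: 2·4.8 + 1·190 = 199.6
Lowest: #7 at 51.2.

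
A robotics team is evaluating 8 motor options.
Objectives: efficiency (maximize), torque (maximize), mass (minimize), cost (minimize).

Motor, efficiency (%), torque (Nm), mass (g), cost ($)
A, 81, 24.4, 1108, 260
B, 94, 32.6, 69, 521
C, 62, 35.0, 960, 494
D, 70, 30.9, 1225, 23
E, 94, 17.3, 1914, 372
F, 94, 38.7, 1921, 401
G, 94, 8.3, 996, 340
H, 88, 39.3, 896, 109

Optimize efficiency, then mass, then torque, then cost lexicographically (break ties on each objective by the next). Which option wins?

B

First maximize efficiency: best is 94, kept {B, E, F, G}.
Then minimize mass: best is 69, kept {B}.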